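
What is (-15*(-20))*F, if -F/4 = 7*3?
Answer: -25200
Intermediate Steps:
F = -84 (F = -28*3 = -4*21 = -84)
(-15*(-20))*F = -15*(-20)*(-84) = 300*(-84) = -25200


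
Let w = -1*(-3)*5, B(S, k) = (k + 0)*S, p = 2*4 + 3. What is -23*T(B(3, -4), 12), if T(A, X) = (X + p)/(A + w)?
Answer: -529/3 ≈ -176.33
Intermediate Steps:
p = 11 (p = 8 + 3 = 11)
B(S, k) = S*k (B(S, k) = k*S = S*k)
w = 15 (w = 3*5 = 15)
T(A, X) = (11 + X)/(15 + A) (T(A, X) = (X + 11)/(A + 15) = (11 + X)/(15 + A))
-23*T(B(3, -4), 12) = -23*(11 + 12)/(15 + 3*(-4)) = -23*23/(15 - 12) = -23*23/3 = -529/3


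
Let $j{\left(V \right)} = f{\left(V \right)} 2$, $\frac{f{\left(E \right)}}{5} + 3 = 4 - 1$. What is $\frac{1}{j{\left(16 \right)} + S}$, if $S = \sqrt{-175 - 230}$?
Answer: $- \frac{i \sqrt{5}}{45} \approx - 0.04969 i$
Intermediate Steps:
$f{\left(E \right)} = 0$ ($f{\left(E \right)} = -15 + 5 \left(4 - 1\right) = -15 + 5 \cdot 3 = -15 + 15 = 0$)
$S = 9 i \sqrt{5}$ ($S = \sqrt{-405} = 9 i \sqrt{5} \approx 20.125 i$)
$j{\left(V \right)} = 0$ ($j{\left(V \right)} = 0 \cdot 2 = 0$)
$\frac{1}{j{\left(16 \right)} + S} = \frac{1}{0 + 9 i \sqrt{5}} = \frac{1}{9 i \sqrt{5}} = - \frac{i \sqrt{5}}{45}$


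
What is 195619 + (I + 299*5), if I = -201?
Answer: 196913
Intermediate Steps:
195619 + (I + 299*5) = 195619 + (-201 + 299*5) = 195619 + (-201 + 1495) = 195619 + 1294 = 196913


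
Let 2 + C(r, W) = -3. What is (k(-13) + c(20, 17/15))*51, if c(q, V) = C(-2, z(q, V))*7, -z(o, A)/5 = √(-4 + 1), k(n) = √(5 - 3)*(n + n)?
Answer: -1785 - 1326*√2 ≈ -3660.2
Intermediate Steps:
k(n) = 2*n*√2 (k(n) = √2*(2*n) = 2*n*√2)
z(o, A) = -5*I*√3 (z(o, A) = -5*√(-4 + 1) = -5*I*√3)
C(r, W) = -5 (C(r, W) = -2 - 3 = -5)
c(q, V) = -35 (c(q, V) = -5*7 = -35)
(k(-13) + c(20, 17/15))*51 = (2*(-13)*√2 - 35)*51 = (-26*√2 - 35)*51 = (-35 - 26*√2)*51 = -1785 - 1326*√2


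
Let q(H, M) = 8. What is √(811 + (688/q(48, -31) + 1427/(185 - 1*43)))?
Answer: √18289742/142 ≈ 30.117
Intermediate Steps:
√(811 + (688/q(48, -31) + 1427/(185 - 1*43))) = √(811 + (688/8 + 1427/(185 - 1*43))) = √(811 + (688*(⅛) + 1427/(185 - 43))) = √(811 + (86 + 1427/142)) = √(811 + 13639/142) = √(128801/142) = √18289742/142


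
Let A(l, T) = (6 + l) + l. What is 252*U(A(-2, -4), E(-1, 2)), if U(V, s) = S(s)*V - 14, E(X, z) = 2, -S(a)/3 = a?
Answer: -6552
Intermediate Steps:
S(a) = -3*a
A(l, T) = 6 + 2*l
U(V, s) = -14 - 3*V*s (U(V, s) = (-3*s)*V - 14 = -3*V*s - 14 = -14 - 3*V*s)
252*U(A(-2, -4), E(-1, 2)) = 252*(-14 - 3*(6 + 2*(-2))*2) = 252*(-14 - 3*(6 - 4)*2) = 252*(-14 - 3*2*2) = 252*(-14 - 12) = 252*(-26) = -6552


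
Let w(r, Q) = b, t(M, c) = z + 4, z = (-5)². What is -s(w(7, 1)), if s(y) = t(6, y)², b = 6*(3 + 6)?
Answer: -841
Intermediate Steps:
z = 25
b = 54 (b = 6*9 = 54)
t(M, c) = 29 (t(M, c) = 25 + 4 = 29)
w(r, Q) = 54
s(y) = 841 (s(y) = 29² = 841)
-s(w(7, 1)) = -1*841 = -841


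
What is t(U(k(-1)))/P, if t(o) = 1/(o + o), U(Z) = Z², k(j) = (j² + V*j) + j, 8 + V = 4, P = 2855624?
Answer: 1/91379968 ≈ 1.0943e-8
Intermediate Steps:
V = -4 (V = -8 + 4 = -4)
k(j) = j² - 3*j (k(j) = (j² - 4*j) + j = j² - 3*j)
t(o) = 1/(2*o)
t(U(k(-1)))/P = (1/(2*((-(-3 - 1))²)))/2855624 = (1/(2*((-1*(-4))²)))*(1/2855624) = (1/(2*(4²)))*(1/2855624) = ((½)/16)*(1/2855624) = ((½)*(1/16))*(1/2855624) = (1/32)*(1/2855624) = 1/91379968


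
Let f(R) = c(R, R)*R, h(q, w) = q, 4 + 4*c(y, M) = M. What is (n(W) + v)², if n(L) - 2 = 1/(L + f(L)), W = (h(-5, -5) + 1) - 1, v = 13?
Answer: 143641/625 ≈ 229.83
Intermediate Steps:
c(y, M) = -1 + M/4
f(R) = R*(-1 + R/4) (f(R) = (-1 + R/4)*R = R*(-1 + R/4))
W = -5 (W = (-5 + 1) - 1 = -4 - 1 = -5)
n(L) = 2 + 1/(L + L*(-4 + L)/4)
(n(W) + v)² = ((2 + 4/(-5)²) + 13)² = ((2 + 4*(1/25)) + 13)² = ((2 + 4/25) + 13)² = (54/25 + 13)² = (379/25)² = 143641/625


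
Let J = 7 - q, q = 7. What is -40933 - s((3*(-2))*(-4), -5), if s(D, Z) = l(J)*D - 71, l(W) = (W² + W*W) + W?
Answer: -40862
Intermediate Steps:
J = 0 (J = 7 - 1*7 = 7 - 7 = 0)
l(W) = W + 2*W² (l(W) = (W² + W²) + W = 2*W² + W = W + 2*W²)
s(D, Z) = -71 (s(D, Z) = (0*(1 + 2*0))*D - 71 = (0*(1 + 0))*D - 71 = (0*1)*D - 71 = 0*D - 71 = 0 - 71 = -71)
-40933 - s((3*(-2))*(-4), -5) = -40933 - 1*(-71) = -40933 + 71 = -40862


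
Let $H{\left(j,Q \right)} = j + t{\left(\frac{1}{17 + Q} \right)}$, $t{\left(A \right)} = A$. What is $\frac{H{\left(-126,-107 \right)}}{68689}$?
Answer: $- \frac{11341}{6182010} \approx -0.0018345$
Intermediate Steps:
$H{\left(j,Q \right)} = j + \frac{1}{17 + Q}$
$\frac{H{\left(-126,-107 \right)}}{68689} = \frac{\frac{1}{17 - 107} \left(1 - 126 \left(17 - 107\right)\right)}{68689} = \frac{1 - -11340}{-90} \cdot \frac{1}{68689} = - \frac{1 + 11340}{90} \cdot \frac{1}{68689} = \left(- \frac{1}{90}\right) 11341 \cdot \frac{1}{68689} = \left(- \frac{11341}{90}\right) \frac{1}{68689} = - \frac{11341}{6182010}$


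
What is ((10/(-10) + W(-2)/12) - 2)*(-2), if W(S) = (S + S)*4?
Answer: 26/3 ≈ 8.6667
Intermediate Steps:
W(S) = 8*S (W(S) = (2*S)*4 = 8*S)
((10/(-10) + W(-2)/12) - 2)*(-2) = ((10/(-10) + (8*(-2))/12) - 2)*(-2) = ((10*(-1/10) - 16*1/12) - 2)*(-2) = ((-1 - 4/3) - 2)*(-2) = (-7/3 - 2)*(-2) = -13/3*(-2) = 26/3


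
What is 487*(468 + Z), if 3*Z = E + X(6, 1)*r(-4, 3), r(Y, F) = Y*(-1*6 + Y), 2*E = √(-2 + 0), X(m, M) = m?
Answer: 266876 + 487*I*√2/6 ≈ 2.6688e+5 + 114.79*I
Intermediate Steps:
E = I*√2/2 (E = √(-2 + 0)/2 = √(-2)/2 = (I*√2)/2 = I*√2/2 ≈ 0.70711*I)
r(Y, F) = Y*(-6 + Y)
Z = 80 + I*√2/6 (Z = (I*√2/2 + 6*(-4*(-6 - 4)))/3 = (I*√2/2 + 6*(-4*(-10)))/3 = (I*√2/2 + 6*40)/3 = (I*√2/2 + 240)/3 = (240 + I*√2/2)/3 = 80 + I*√2/6 ≈ 80.0 + 0.2357*I)
487*(468 + Z) = 487*(468 + (80 + I*√2/6)) = 487*(548 + I*√2/6) = 266876 + 487*I*√2/6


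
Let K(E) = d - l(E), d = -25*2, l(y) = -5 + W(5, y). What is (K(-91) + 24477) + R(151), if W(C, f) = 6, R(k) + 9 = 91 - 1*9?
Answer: 24499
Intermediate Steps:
R(k) = 73 (R(k) = -9 + (91 - 1*9) = -9 + (91 - 9) = -9 + 82 = 73)
l(y) = 1 (l(y) = -5 + 6 = 1)
d = -50
K(E) = -51 (K(E) = -50 - 1*1 = -50 - 1 = -51)
(K(-91) + 24477) + R(151) = (-51 + 24477) + 73 = 24426 + 73 = 24499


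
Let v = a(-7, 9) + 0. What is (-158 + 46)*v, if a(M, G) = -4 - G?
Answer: 1456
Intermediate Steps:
v = -13 (v = (-4 - 1*9) + 0 = (-4 - 9) + 0 = -13 + 0 = -13)
(-158 + 46)*v = (-158 + 46)*(-13) = -112*(-13) = 1456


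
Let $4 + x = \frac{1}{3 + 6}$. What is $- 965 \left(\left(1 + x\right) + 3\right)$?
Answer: $- \frac{965}{9} \approx -107.22$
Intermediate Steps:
$x = - \frac{35}{9}$ ($x = -4 + \frac{1}{3 + 6} = -4 + \frac{1}{9} = - \frac{35}{9} \approx -3.8889$)
$- 965 \left(\left(1 + x\right) + 3\right) = - 965 \left(\left(1 - \frac{35}{9}\right) + 3\right) = - 965 \left(- \frac{26}{9} + 3\right) = \left(-965\right) \frac{1}{9} = - \frac{965}{9}$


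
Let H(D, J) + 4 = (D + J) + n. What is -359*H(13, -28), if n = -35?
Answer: 19386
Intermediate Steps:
H(D, J) = -39 + D + J (H(D, J) = -4 + ((D + J) - 35) = -4 + (-35 + D + J) = -39 + D + J)
-359*H(13, -28) = -359*(-39 + 13 - 28) = -359*(-54) = 19386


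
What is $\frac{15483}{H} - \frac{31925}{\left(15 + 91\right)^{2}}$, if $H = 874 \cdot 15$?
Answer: $- \frac{40761627}{24550660} \approx -1.6603$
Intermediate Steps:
$H = 13110$
$\frac{15483}{H} - \frac{31925}{\left(15 + 91\right)^{2}} = \frac{15483}{13110} - \frac{31925}{\left(15 + 91\right)^{2}} = 15483 \cdot \frac{1}{13110} - \frac{31925}{106^{2}} = \frac{5161}{4370} - \frac{31925}{11236} = - \frac{40761627}{24550660}$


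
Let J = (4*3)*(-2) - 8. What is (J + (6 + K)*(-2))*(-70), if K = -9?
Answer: 1820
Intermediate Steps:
J = -32 (J = 12*(-2) - 8 = -24 - 8 = -32)
(J + (6 + K)*(-2))*(-70) = (-32 + (6 - 9)*(-2))*(-70) = (-32 - 3*(-2))*(-70) = (-32 + 6)*(-70) = -26*(-70) = 1820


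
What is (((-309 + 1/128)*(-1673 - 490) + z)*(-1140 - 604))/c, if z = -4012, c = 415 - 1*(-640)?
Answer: -9268845193/8440 ≈ -1.0982e+6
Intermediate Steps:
c = 1055 (c = 415 + 640 = 1055)
(((-309 + 1/128)*(-1673 - 490) + z)*(-1140 - 604))/c = (((-309 + 1/128)*(-1673 - 490) - 4012)*(-1140 - 604))/1055 = (((-309 + 1/128)*(-2163) - 4012)*(-1744))*(1/1055) = ((-39551/128*(-2163) - 4012)*(-1744))*(1/1055) = ((85548813/128 - 4012)*(-1744))*(1/1055) = ((85035277/128)*(-1744))*(1/1055) = -9268845193/8*1/1055 = -9268845193/8440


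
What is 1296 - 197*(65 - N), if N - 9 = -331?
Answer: -74943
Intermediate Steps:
N = -322 (N = 9 - 331 = -322)
1296 - 197*(65 - N) = 1296 - 197*(65 - 1*(-322)) = 1296 - 197*(65 + 322) = 1296 - 197*387 = 1296 - 76239 = -74943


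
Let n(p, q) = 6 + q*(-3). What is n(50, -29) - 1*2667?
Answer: -2574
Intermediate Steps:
n(p, q) = 6 - 3*q
n(50, -29) - 1*2667 = (6 - 3*(-29)) - 1*2667 = (6 + 87) - 2667 = 93 - 2667 = -2574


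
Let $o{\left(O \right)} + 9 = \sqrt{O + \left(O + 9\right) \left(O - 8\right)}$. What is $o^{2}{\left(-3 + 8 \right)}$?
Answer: $\left(9 - i \sqrt{37}\right)^{2} \approx 44.0 - 109.49 i$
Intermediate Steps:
$o{\left(O \right)} = -9 + \sqrt{O + \left(-8 + O\right) \left(9 + O\right)}$ ($o{\left(O \right)} = -9 + \sqrt{O + \left(O + 9\right) \left(O - 8\right)} = -9 + \sqrt{O + \left(9 + O\right) \left(-8 + O\right)} = -9 + \sqrt{O + \left(-8 + O\right) \left(9 + O\right)}$)
$o^{2}{\left(-3 + 8 \right)} = \left(-9 + \sqrt{-72 + \left(-3 + 8\right)^{2} + 2 \left(-3 + 8\right)}\right)^{2} = \left(-9 + \sqrt{-72 + 5^{2} + 2 \cdot 5}\right)^{2} = \left(-9 + \sqrt{-72 + 25 + 10}\right)^{2} = \left(-9 + \sqrt{-37}\right)^{2} = \left(-9 + i \sqrt{37}\right)^{2}$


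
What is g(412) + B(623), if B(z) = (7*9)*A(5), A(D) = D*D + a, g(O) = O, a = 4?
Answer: 2239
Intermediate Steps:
A(D) = 4 + D**2 (A(D) = D*D + 4 = D**2 + 4 = 4 + D**2)
B(z) = 1827 (B(z) = (7*9)*(4 + 5**2) = 63*(4 + 25) = 63*29 = 1827)
g(412) + B(623) = 412 + 1827 = 2239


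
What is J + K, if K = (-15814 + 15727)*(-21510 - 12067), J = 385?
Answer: 2921584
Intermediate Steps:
K = 2921199 (K = -87*(-33577) = 2921199)
J + K = 385 + 2921199 = 2921584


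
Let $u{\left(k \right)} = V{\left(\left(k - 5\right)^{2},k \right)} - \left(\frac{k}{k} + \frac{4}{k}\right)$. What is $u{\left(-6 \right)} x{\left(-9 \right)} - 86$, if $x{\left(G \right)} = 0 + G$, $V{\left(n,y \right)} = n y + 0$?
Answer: $6451$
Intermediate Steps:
$V{\left(n,y \right)} = n y$
$x{\left(G \right)} = G$
$u{\left(k \right)} = -1 - \frac{4}{k} + k \left(-5 + k\right)^{2}$ ($u{\left(k \right)} = \left(k - 5\right)^{2} k - \left(\frac{k}{k} + \frac{4}{k}\right) = \left(-5 + k\right)^{2} k - \left(1 + \frac{4}{k}\right) = k \left(-5 + k\right)^{2} - \left(1 + \frac{4}{k}\right) = -1 - \frac{4}{k} + k \left(-5 + k\right)^{2}$)
$u{\left(-6 \right)} x{\left(-9 \right)} - 86 = \left(-1 - \frac{4}{-6} - 6 \left(-5 - 6\right)^{2}\right) \left(-9\right) - 86 = \left(-1 - - \frac{2}{3} - 6 \left(-11\right)^{2}\right) \left(-9\right) - 86 = \left(-1 + \frac{2}{3} - 726\right) \left(-9\right) - 86 = \left(- \frac{2179}{3}\right) \left(-9\right) - 86 = 6537 - 86 = 6451$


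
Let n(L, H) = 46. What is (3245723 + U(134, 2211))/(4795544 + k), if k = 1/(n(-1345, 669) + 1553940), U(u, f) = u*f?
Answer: 5504213750042/7452208238385 ≈ 0.73860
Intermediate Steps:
U(u, f) = f*u
k = 1/1553986 (k = 1/(46 + 1553940) = 1/1553986 ≈ 6.4351e-7)
(3245723 + U(134, 2211))/(4795544 + k) = (3245723 + 2211*134)/(4795544 + 1/1553986) = (3245723 + 296274)/(7452208238385/1553986) = 3541997*(1553986/7452208238385) = 5504213750042/7452208238385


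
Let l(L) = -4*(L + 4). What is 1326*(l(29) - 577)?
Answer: -940134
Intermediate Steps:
l(L) = -16 - 4*L (l(L) = -4*(4 + L) = -16 - 4*L)
1326*(l(29) - 577) = 1326*((-16 - 4*29) - 577) = 1326*((-16 - 116) - 577) = 1326*(-132 - 577) = 1326*(-709) = -940134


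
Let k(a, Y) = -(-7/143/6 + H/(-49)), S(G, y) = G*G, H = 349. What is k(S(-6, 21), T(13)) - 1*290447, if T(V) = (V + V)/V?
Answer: -12210672989/42042 ≈ -2.9044e+5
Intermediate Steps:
S(G, y) = G²
T(V) = 2 (T(V) = (2*V)/V = 2)
k(a, Y) = 299785/42042 (k(a, Y) = -(-7/143/6 + 349/(-49)) = -(-7*1/143*(⅙) + 349*(-1/49)) = -(-7/143*⅙ - 349/49) = -(-7/858 - 349/49) = -1*(-299785/42042) = 299785/42042)
k(S(-6, 21), T(13)) - 1*290447 = 299785/42042 - 1*290447 = 299785/42042 - 290447 = -12210672989/42042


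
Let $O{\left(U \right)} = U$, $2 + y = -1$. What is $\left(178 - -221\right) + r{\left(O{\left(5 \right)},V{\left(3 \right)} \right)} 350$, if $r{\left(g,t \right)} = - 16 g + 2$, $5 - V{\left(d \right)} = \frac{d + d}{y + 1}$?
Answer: $-26901$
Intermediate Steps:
$y = -3$ ($y = -2 - 1 = -3$)
$V{\left(d \right)} = 5 + d$ ($V{\left(d \right)} = 5 - \frac{d + d}{-3 + 1} = 5 - \frac{2 d}{-2} = 5 - 2 d \left(- \frac{1}{2}\right) = 5 - - d = 5 + d$)
$r{\left(g,t \right)} = 2 - 16 g$
$\left(178 - -221\right) + r{\left(O{\left(5 \right)},V{\left(3 \right)} \right)} 350 = \left(178 - -221\right) + \left(2 - 80\right) 350 = \left(178 + 221\right) + \left(2 - 80\right) 350 = 399 - 27300 = -26901$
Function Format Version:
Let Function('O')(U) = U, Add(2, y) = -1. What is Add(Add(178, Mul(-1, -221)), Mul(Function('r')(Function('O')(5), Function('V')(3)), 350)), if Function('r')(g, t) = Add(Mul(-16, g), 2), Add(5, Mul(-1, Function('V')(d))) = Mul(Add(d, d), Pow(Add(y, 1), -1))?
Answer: -26901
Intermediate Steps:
y = -3 (y = Add(-2, -1) = -3)
Function('V')(d) = Add(5, d) (Function('V')(d) = Add(5, Mul(-1, Mul(Add(d, d), Pow(Add(-3, 1), -1)))) = Add(5, Mul(-1, Mul(Mul(2, d), Pow(-2, -1)))) = Add(5, Mul(-1, Mul(Mul(2, d), Rational(-1, 2)))) = Add(5, Mul(-1, Mul(-1, d))) = Add(5, d))
Function('r')(g, t) = Add(2, Mul(-16, g))
Add(Add(178, Mul(-1, -221)), Mul(Function('r')(Function('O')(5), Function('V')(3)), 350)) = Add(Add(178, Mul(-1, -221)), Mul(Add(2, Mul(-16, 5)), 350)) = Add(Add(178, 221), Mul(Add(2, -80), 350)) = Add(399, Mul(-78, 350)) = Add(399, -27300) = -26901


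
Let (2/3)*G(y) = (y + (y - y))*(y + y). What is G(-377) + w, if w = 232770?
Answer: 659157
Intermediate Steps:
G(y) = 3*y**2 (G(y) = 3*((y + (y - y))*(y + y))/2 = 3*((y + 0)*(2*y))/2 = 3*(y*(2*y))/2 = 3*(2*y**2)/2 = 3*y**2)
G(-377) + w = 3*(-377)**2 + 232770 = 3*142129 + 232770 = 426387 + 232770 = 659157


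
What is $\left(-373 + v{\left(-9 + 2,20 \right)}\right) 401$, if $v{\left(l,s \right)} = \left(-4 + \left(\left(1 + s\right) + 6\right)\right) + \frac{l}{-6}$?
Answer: $- \frac{839293}{6} \approx -1.3988 \cdot 10^{5}$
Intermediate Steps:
$v{\left(l,s \right)} = 3 + s - \frac{l}{6}$ ($v{\left(l,s \right)} = \left(-4 + \left(7 + s\right)\right) + l \left(- \frac{1}{6}\right) = \left(3 + s\right) - \frac{l}{6} = 3 + s - \frac{l}{6}$)
$\left(-373 + v{\left(-9 + 2,20 \right)}\right) 401 = \left(-373 + \left(3 + 20 - \frac{-9 + 2}{6}\right)\right) 401 = \left(-373 + \left(3 + 20 - - \frac{7}{6}\right)\right) 401 = \left(-373 + \left(3 + 20 + \frac{7}{6}\right)\right) 401 = \left(-373 + \frac{145}{6}\right) 401 = \left(- \frac{2093}{6}\right) 401 = - \frac{839293}{6}$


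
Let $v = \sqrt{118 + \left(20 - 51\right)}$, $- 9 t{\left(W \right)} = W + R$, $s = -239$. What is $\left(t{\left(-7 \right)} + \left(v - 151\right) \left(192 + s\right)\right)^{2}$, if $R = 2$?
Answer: $\frac{4095965707}{81} - \frac{6004532 \sqrt{87}}{9} \approx 4.4345 \cdot 10^{7}$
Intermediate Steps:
$t{\left(W \right)} = - \frac{2}{9} - \frac{W}{9}$ ($t{\left(W \right)} = - \frac{W + 2}{9} = - \frac{2 + W}{9} = - \frac{2}{9} - \frac{W}{9}$)
$v = \sqrt{87}$ ($v = \sqrt{118 + \left(20 - 51\right)} = \sqrt{118 - 31} = \sqrt{87} \approx 9.3274$)
$\left(t{\left(-7 \right)} + \left(v - 151\right) \left(192 + s\right)\right)^{2} = \left(\left(- \frac{2}{9} - - \frac{7}{9}\right) + \left(\sqrt{87} - 151\right) \left(192 - 239\right)\right)^{2} = \left(\left(- \frac{2}{9} + \frac{7}{9}\right) + \left(-151 + \sqrt{87}\right) \left(-47\right)\right)^{2} = \left(\frac{5}{9} + \left(7097 - 47 \sqrt{87}\right)\right)^{2} = \left(\frac{63878}{9} - 47 \sqrt{87}\right)^{2}$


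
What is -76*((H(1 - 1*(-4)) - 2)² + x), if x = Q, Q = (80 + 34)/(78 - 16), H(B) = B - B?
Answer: -13756/31 ≈ -443.74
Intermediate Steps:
H(B) = 0
Q = 57/31 (Q = 114/62 = 114*(1/62) = 57/31 ≈ 1.8387)
x = 57/31 ≈ 1.8387
-76*((H(1 - 1*(-4)) - 2)² + x) = -76*((0 - 2)² + 57/31) = -76*((-2)² + 57/31) = -76*(4 + 57/31) = -76*181/31 = -13756/31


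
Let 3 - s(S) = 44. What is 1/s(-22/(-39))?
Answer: -1/41 ≈ -0.024390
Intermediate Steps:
s(S) = -41 (s(S) = 3 - 1*44 = 3 - 44 = -41)
1/s(-22/(-39)) = 1/(-41) = -1/41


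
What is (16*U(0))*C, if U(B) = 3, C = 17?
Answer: 816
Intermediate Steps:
(16*U(0))*C = (16*3)*17 = 48*17 = 816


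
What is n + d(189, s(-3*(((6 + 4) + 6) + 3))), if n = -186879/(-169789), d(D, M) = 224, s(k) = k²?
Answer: 38219615/169789 ≈ 225.10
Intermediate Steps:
n = 186879/169789 (n = -186879*(-1/169789) = 186879/169789 ≈ 1.1007)
n + d(189, s(-3*(((6 + 4) + 6) + 3))) = 186879/169789 + 224 = 38219615/169789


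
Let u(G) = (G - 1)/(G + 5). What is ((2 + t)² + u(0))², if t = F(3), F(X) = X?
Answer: 15376/25 ≈ 615.04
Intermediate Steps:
t = 3
u(G) = (-1 + G)/(5 + G)
((2 + t)² + u(0))² = ((2 + 3)² + (-1 + 0)/(5 + 0))² = (5² - 1/5)² = (25 + (⅕)*(-1))² = (25 - ⅕)² = (124/5)² = 15376/25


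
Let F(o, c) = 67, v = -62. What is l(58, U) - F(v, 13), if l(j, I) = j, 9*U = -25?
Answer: -9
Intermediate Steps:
U = -25/9 (U = (1/9)*(-25) = -25/9 ≈ -2.7778)
l(58, U) - F(v, 13) = 58 - 1*67 = 58 - 67 = -9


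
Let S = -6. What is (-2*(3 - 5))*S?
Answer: -24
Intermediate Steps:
(-2*(3 - 5))*S = -2*(3 - 5)*(-6) = -2*(-2)*(-6) = 4*(-6) = -24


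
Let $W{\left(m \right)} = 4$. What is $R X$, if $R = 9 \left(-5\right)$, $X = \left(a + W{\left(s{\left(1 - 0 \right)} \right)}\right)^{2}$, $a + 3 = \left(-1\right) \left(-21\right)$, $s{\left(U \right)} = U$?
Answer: $-21780$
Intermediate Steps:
$a = 18$ ($a = -3 - -21 = -3 + 21 = 18$)
$X = 484$ ($X = \left(18 + 4\right)^{2} = 22^{2} = 484$)
$R = -45$
$R X = \left(-45\right) 484 = -21780$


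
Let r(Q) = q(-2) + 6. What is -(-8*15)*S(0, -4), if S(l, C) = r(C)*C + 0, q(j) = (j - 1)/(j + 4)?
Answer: -2160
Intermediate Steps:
q(j) = (-1 + j)/(4 + j)
r(Q) = 9/2 (r(Q) = (-1 - 2)/(4 - 2) + 6 = -3/2 + 6 = 9/2)
S(l, C) = 9*C/2 (S(l, C) = 9*C/2 + 0 = 9*C/2)
-(-8*15)*S(0, -4) = -(-8*15)*(9/2)*(-4) = -(-120)*(-18) = -1*2160 = -2160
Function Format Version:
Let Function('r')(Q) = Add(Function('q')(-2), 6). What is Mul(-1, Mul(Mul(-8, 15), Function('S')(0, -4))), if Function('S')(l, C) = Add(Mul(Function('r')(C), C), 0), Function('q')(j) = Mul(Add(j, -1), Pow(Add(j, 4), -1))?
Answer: -2160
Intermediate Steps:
Function('q')(j) = Mul(Pow(Add(4, j), -1), Add(-1, j)) (Function('q')(j) = Mul(Add(-1, j), Pow(Add(4, j), -1)) = Mul(Pow(Add(4, j), -1), Add(-1, j)))
Function('r')(Q) = Rational(9, 2) (Function('r')(Q) = Add(Mul(Pow(Add(4, -2), -1), Add(-1, -2)), 6) = Add(Mul(Pow(2, -1), -3), 6) = Add(Mul(Rational(1, 2), -3), 6) = Add(Rational(-3, 2), 6) = Rational(9, 2))
Function('S')(l, C) = Mul(Rational(9, 2), C) (Function('S')(l, C) = Add(Mul(Rational(9, 2), C), 0) = Mul(Rational(9, 2), C))
Mul(-1, Mul(Mul(-8, 15), Function('S')(0, -4))) = Mul(-1, Mul(Mul(-8, 15), Mul(Rational(9, 2), -4))) = Mul(-1, Mul(-120, -18)) = Mul(-1, 2160) = -2160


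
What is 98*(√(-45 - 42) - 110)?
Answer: -10780 + 98*I*√87 ≈ -10780.0 + 914.08*I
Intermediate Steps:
98*(√(-45 - 42) - 110) = 98*(√(-87) - 110) = 98*(I*√87 - 110) = 98*(-110 + I*√87) = -10780 + 98*I*√87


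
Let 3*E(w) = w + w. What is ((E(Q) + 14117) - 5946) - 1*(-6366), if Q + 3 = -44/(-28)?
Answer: 305257/21 ≈ 14536.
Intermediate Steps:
Q = -10/7 (Q = -3 - 44/(-28) = -3 - 44*(-1/28) = -3 + 11/7 = -10/7 ≈ -1.4286)
E(w) = 2*w/3 (E(w) = (w + w)/3 = (2*w)/3 = 2*w/3)
((E(Q) + 14117) - 5946) - 1*(-6366) = (((⅔)*(-10/7) + 14117) - 5946) - 1*(-6366) = ((-20/21 + 14117) - 5946) + 6366 = (296437/21 - 5946) + 6366 = 171571/21 + 6366 = 305257/21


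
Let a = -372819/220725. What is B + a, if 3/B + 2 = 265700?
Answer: -3668762981/2172081150 ≈ -1.6891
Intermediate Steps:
B = 1/88566 (B = 3/(-2 + 265700) = 3/265698 = 3*(1/265698) = 1/88566 ≈ 1.1291e-5)
a = -124273/73575 (a = -372819*1/220725 = -124273/73575 ≈ -1.6891)
B + a = 1/88566 - 124273/73575 = -3668762981/2172081150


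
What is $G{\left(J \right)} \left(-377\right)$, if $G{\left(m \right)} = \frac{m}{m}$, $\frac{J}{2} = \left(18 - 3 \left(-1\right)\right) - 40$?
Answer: $-377$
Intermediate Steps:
$J = -38$ ($J = 2 \left(\left(18 - 3 \left(-1\right)\right) - 40\right) = 2 \left(\left(18 - -3\right) - 40\right) = 2 \left(\left(18 + 3\right) - 40\right) = 2 \left(21 - 40\right) = 2 \left(-19\right) = -38$)
$G{\left(m \right)} = 1$
$G{\left(J \right)} \left(-377\right) = 1 \left(-377\right) = -377$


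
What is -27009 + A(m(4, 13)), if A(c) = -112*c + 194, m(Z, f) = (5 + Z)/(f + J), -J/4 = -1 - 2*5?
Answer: -509821/19 ≈ -26833.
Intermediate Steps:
J = 44 (J = -4*(-1 - 2*5) = -4*(-1 - 10) = -4*(-11) = 44)
m(Z, f) = (5 + Z)/(44 + f) (m(Z, f) = (5 + Z)/(f + 44) = (5 + Z)/(44 + f))
A(c) = 194 - 112*c
-27009 + A(m(4, 13)) = -27009 + (194 - 112*(5 + 4)/(44 + 13)) = -27009 + (194 - 112*9/57) = -27009 + (194 - 112*3/19) = -27009 + (194 - 336/19) = -27009 + 3350/19 = -509821/19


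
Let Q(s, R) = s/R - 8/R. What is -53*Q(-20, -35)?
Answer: -212/5 ≈ -42.400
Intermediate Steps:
Q(s, R) = -8/R + s/R
-53*Q(-20, -35) = -53*(-8 - 20)/(-35) = -(-53)*(-28)/35 = -53*4/5 = -212/5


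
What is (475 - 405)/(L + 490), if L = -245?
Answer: 2/7 ≈ 0.28571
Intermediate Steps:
(475 - 405)/(L + 490) = (475 - 405)/(-245 + 490) = 70/245 = 70*(1/245) = 2/7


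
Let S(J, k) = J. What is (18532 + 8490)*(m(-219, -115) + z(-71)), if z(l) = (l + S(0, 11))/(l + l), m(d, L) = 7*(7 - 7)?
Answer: 13511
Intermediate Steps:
m(d, L) = 0 (m(d, L) = 7*0 = 0)
z(l) = ½ (z(l) = (l + 0)/(l + l) = l/((2*l)) = l*(1/(2*l)) = ½)
(18532 + 8490)*(m(-219, -115) + z(-71)) = (18532 + 8490)*(0 + ½) = 27022*(½) = 13511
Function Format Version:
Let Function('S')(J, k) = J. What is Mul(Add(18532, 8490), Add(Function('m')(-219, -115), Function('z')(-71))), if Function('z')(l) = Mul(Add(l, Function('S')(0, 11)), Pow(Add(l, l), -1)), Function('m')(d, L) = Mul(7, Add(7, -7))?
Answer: 13511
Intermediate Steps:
Function('m')(d, L) = 0 (Function('m')(d, L) = Mul(7, 0) = 0)
Function('z')(l) = Rational(1, 2) (Function('z')(l) = Mul(Add(l, 0), Pow(Add(l, l), -1)) = Mul(l, Pow(Mul(2, l), -1)) = Mul(l, Mul(Rational(1, 2), Pow(l, -1))) = Rational(1, 2))
Mul(Add(18532, 8490), Add(Function('m')(-219, -115), Function('z')(-71))) = Mul(Add(18532, 8490), Add(0, Rational(1, 2))) = Mul(27022, Rational(1, 2)) = 13511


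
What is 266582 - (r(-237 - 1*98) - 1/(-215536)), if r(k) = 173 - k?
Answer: 57348525663/215536 ≈ 2.6607e+5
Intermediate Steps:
266582 - (r(-237 - 1*98) - 1/(-215536)) = 266582 - ((173 - (-237 - 1*98)) - 1/(-215536)) = 266582 - ((173 - (-237 - 98)) - 1*(-1/215536)) = 266582 - ((173 - 1*(-335)) + 1/215536) = 266582 - ((173 + 335) + 1/215536) = 266582 - (508 + 1/215536) = 266582 - 1*109492289/215536 = 266582 - 109492289/215536 = 57348525663/215536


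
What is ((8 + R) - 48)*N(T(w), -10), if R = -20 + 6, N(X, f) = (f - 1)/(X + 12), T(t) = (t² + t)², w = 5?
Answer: 99/152 ≈ 0.65132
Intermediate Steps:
T(t) = (t + t²)²
N(X, f) = (-1 + f)/(12 + X)
R = -14
((8 + R) - 48)*N(T(w), -10) = ((8 - 14) - 48)*((-1 - 10)/(12 + 5²*(1 + 5)²)) = (-6 - 48)*(-11/(12 + 25*6²)) = -54*(-11)/(12 + 25*36) = -54*(-11)/(12 + 900) = -54*(-11)/912 = -9*(-11)/152 = -54*(-11/912) = 99/152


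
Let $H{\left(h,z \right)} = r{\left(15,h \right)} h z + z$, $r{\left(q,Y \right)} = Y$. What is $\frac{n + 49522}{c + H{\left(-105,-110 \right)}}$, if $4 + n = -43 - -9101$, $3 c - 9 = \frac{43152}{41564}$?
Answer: $- \frac{608663216}{12602793491} \approx -0.048296$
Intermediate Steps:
$H{\left(h,z \right)} = z + z h^{2}$ ($H{\left(h,z \right)} = h h z + z = h^{2} z + z = z h^{2} + z = z + z h^{2}$)
$c = \frac{34769}{10391}$ ($c = 3 + \frac{43152 \cdot \frac{1}{41564}}{3} = 3 + \frac{1}{3} \cdot \frac{10788}{10391} = 3 + \frac{3596}{10391} = \frac{34769}{10391} \approx 3.3461$)
$n = 9054$ ($n = -4 - -9058 = -4 + \left(-43 + 9101\right) = -4 + 9058 = 9054$)
$\frac{n + 49522}{c + H{\left(-105,-110 \right)}} = \frac{9054 + 49522}{\frac{34769}{10391} - 110 \left(1 + \left(-105\right)^{2}\right)} = \frac{58576}{\frac{34769}{10391} - 110 \left(1 + 11025\right)} = \frac{58576}{\frac{34769}{10391} - 1212860} = \frac{58576}{- \frac{12602793491}{10391}} = 58576 \left(- \frac{10391}{12602793491}\right) = - \frac{608663216}{12602793491}$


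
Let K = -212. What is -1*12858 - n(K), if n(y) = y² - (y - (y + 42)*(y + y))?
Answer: -130094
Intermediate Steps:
n(y) = y² - y + 2*y*(42 + y) (n(y) = y² - (y - (42 + y)*2*y) = y² - (y - 2*y*(42 + y)) = y² + (-y + 2*y*(42 + y)) = y² - y + 2*y*(42 + y))
-1*12858 - n(K) = -1*12858 - (-212)*(83 + 3*(-212)) = -12858 - (-212)*(83 - 636) = -12858 - (-212)*(-553) = -12858 - 1*117236 = -12858 - 117236 = -130094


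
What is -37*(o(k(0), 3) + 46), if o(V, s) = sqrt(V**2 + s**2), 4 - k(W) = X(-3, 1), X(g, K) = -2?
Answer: -1702 - 111*sqrt(5) ≈ -1950.2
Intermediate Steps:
k(W) = 6 (k(W) = 4 - 1*(-2) = 4 + 2 = 6)
-37*(o(k(0), 3) + 46) = -37*(sqrt(6**2 + 3**2) + 46) = -37*(sqrt(36 + 9) + 46) = -37*(sqrt(45) + 46) = -37*(3*sqrt(5) + 46) = -37*(46 + 3*sqrt(5)) = -1702 - 111*sqrt(5)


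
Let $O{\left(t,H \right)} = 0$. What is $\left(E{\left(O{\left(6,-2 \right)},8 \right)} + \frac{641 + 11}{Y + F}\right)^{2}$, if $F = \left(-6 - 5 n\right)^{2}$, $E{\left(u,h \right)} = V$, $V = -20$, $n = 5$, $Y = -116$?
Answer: $\frac{263997504}{714025} \approx 369.73$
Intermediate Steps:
$E{\left(u,h \right)} = -20$
$F = 961$ ($F = \left(-6 - 5 \cdot 5\right)^{2} = \left(-6 - 25\right)^{2} = \left(-31\right)^{2} = 961$)
$\left(E{\left(O{\left(6,-2 \right)},8 \right)} + \frac{641 + 11}{Y + F}\right)^{2} = \left(-20 + \frac{641 + 11}{-116 + 961}\right)^{2} = \left(-20 + \frac{652}{845}\right)^{2} = \left(- \frac{16248}{845}\right)^{2} = \frac{263997504}{714025}$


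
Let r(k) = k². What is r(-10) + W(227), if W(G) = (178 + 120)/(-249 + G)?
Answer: 951/11 ≈ 86.455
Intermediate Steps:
W(G) = 298/(-249 + G)
r(-10) + W(227) = (-10)² + 298/(-249 + 227) = 100 + 298/(-22) = 100 + 298*(-1/22) = 100 - 149/11 = 951/11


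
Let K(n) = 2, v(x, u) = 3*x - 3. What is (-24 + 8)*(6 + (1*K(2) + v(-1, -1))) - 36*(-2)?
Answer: 40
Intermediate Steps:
v(x, u) = -3 + 3*x
(-24 + 8)*(6 + (1*K(2) + v(-1, -1))) - 36*(-2) = (-24 + 8)*(6 + (1*2 + (-3 + 3*(-1)))) - 36*(-2) = -16*(6 + (2 + (-3 - 3))) + 72 = -16*(6 + (2 - 6)) + 72 = -16*(6 - 4) + 72 = -16*2 + 72 = -32 + 72 = 40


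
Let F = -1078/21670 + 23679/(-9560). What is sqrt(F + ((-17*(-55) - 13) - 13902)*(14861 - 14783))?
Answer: I*sqrt(897756637053148330)/941660 ≈ 1006.2*I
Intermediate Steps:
F = -4758451/1883320 (F = -1078*1/21670 + 23679*(-1/9560) = -49/985 - 23679/9560 = -4758451/1883320 ≈ -2.5266)
sqrt(F + ((-17*(-55) - 13) - 13902)*(14861 - 14783)) = sqrt(-4758451/1883320 + ((-17*(-55) - 13) - 13902)*(14861 - 14783)) = sqrt(-4758451/1883320 + ((935 - 13) - 13902)*78) = sqrt(-4758451/1883320 + (922 - 13902)*78) = sqrt(-4758451/1883320 - 12980*78) = sqrt(-4758451/1883320 - 1012440) = sqrt(-1906753259251/1883320) = I*sqrt(897756637053148330)/941660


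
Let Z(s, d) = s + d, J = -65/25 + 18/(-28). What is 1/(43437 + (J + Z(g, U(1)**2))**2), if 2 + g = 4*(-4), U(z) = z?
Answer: 4900/214849189 ≈ 2.2807e-5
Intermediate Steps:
J = -227/70 (J = -65*1/25 + 18*(-1/28) = -13/5 - 9/14 = -227/70 ≈ -3.2429)
g = -18 (g = -2 + 4*(-4) = -2 - 16 = -18)
Z(s, d) = d + s
1/(43437 + (J + Z(g, U(1)**2))**2) = 1/(43437 + (-227/70 + (1**2 - 18))**2) = 1/(43437 + (-227/70 + (1 - 18))**2) = 1/(43437 + (-227/70 - 17)**2) = 1/(43437 + (-1417/70)**2) = 1/(43437 + 2007889/4900) = 1/(214849189/4900) = 4900/214849189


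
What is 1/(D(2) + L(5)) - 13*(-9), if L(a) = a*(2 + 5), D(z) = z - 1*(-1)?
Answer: 4447/38 ≈ 117.03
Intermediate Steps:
D(z) = 1 + z (D(z) = z + 1 = 1 + z)
L(a) = 7*a (L(a) = a*7 = 7*a)
1/(D(2) + L(5)) - 13*(-9) = 1/((1 + 2) + 7*5) - 13*(-9) = 1/(3 + 35) + 117 = 1/38 + 117 = 4447/38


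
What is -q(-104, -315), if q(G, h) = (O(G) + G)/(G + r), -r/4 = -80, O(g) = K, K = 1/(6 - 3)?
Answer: 311/648 ≈ 0.47994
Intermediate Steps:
K = 1/3 ≈ 0.33333
O(g) = 1/3
r = 320 (r = -4*(-80) = 320)
q(G, h) = (1/3 + G)/(320 + G) (q(G, h) = (1/3 + G)/(G + 320) = (1/3 + G)/(320 + G))
-q(-104, -315) = -(1/3 - 104)/(320 - 104) = -(-311)/(216*3) = -1*(-311/648) = 311/648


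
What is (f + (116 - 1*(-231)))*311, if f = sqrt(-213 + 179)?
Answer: 107917 + 311*I*sqrt(34) ≈ 1.0792e+5 + 1813.4*I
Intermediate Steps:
f = I*sqrt(34) (f = sqrt(-34) = I*sqrt(34) ≈ 5.8309*I)
(f + (116 - 1*(-231)))*311 = (I*sqrt(34) + (116 - 1*(-231)))*311 = (I*sqrt(34) + (116 + 231))*311 = (I*sqrt(34) + 347)*311 = (347 + I*sqrt(34))*311 = 107917 + 311*I*sqrt(34)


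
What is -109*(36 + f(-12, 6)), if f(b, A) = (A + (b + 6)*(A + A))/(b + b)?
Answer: -16895/4 ≈ -4223.8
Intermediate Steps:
f(b, A) = (A + 2*A*(6 + b))/(2*b) (f(b, A) = (A + (6 + b)*(2*A))/((2*b)) = (A + 2*A*(6 + b))*(1/(2*b)) = (A + 2*A*(6 + b))/(2*b))
-109*(36 + f(-12, 6)) = -109*(36 + (6 + (13/2)*6/(-12))) = -109*(36 + (6 + (13/2)*6*(-1/12))) = -109*(36 + (6 - 13/4)) = -109*(36 + 11/4) = -109*155/4 = -16895/4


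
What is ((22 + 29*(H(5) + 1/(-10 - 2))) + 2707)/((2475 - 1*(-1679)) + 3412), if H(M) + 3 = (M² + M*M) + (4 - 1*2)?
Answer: 49771/90792 ≈ 0.54819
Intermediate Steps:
H(M) = -1 + 2*M² (H(M) = -3 + ((M² + M*M) + (4 - 1*2)) = -3 + ((M² + M²) + (4 - 2)) = -3 + (2*M² + 2) = -3 + (2 + 2*M²) = -1 + 2*M²)
((22 + 29*(H(5) + 1/(-10 - 2))) + 2707)/((2475 - 1*(-1679)) + 3412) = ((22 + 29*((-1 + 2*5²) + 1/(-10 - 2))) + 2707)/((2475 - 1*(-1679)) + 3412) = ((22 + 29*((-1 + 2*25) + 1/(-12))) + 2707)/((2475 + 1679) + 3412) = ((22 + 29*((-1 + 50) - 1/12)) + 2707)/(4154 + 3412) = ((22 + 29*(49 - 1/12)) + 2707)/7566 = ((22 + 29*(587/12)) + 2707)*(1/7566) = ((22 + 17023/12) + 2707)*(1/7566) = (17287/12 + 2707)*(1/7566) = (49771/12)*(1/7566) = 49771/90792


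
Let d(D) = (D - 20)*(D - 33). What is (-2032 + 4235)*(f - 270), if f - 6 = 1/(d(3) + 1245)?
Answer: -1020691757/1755 ≈ -5.8159e+5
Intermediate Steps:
d(D) = (-33 + D)*(-20 + D) (d(D) = (-20 + D)*(-33 + D) = (-33 + D)*(-20 + D))
f = 10531/1755 (f = 6 + 1/((660 + 3**2 - 53*3) + 1245) = 6 + 1/((660 + 9 - 159) + 1245) = 6 + 1/(510 + 1245) = 6 + 1/1755 = 10531/1755 ≈ 6.0006)
(-2032 + 4235)*(f - 270) = (-2032 + 4235)*(10531/1755 - 270) = 2203*(-463319/1755) = -1020691757/1755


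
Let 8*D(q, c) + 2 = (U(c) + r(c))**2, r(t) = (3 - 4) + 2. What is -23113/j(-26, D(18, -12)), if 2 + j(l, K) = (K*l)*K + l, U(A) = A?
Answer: 739616/184989 ≈ 3.9982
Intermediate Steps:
r(t) = 1 (r(t) = -1 + 2 = 1)
D(q, c) = -1/4 + (1 + c)**2/8 (D(q, c) = -1/4 + (c + 1)**2/8 = -1/4 + (1 + c)**2/8)
j(l, K) = -2 + l + l*K**2 (j(l, K) = -2 + ((K*l)*K + l) = -2 + (l*K**2 + l) = -2 + (l + l*K**2) = -2 + l + l*K**2)
-23113/j(-26, D(18, -12)) = -23113/(-2 - 26 - 26*(-1/4 + (1 - 12)**2/8)**2) = -23113/(-2 - 26 - 26*(-1/4 + (1/8)*(-11)**2)**2) = -23113/(-2 - 26 - 26*(-1/4 + (1/8)*121)**2) = -23113/(-2 - 26 - 26*(-1/4 + 121/8)**2) = -23113/(-2 - 26 - 26*(119/8)**2) = -23113/(-2 - 26 - 26*14161/64) = -23113/(-2 - 26 - 184093/32) = -23113/(-184989/32) = -23113*(-32/184989) = 739616/184989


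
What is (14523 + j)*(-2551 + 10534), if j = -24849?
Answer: -82432458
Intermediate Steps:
(14523 + j)*(-2551 + 10534) = (14523 - 24849)*(-2551 + 10534) = -10326*7983 = -82432458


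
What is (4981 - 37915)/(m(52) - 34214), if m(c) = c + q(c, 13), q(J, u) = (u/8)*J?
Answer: 65868/68155 ≈ 0.96644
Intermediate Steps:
q(J, u) = J*u/8 (q(J, u) = (u*(1/8))*J = (u/8)*J = J*u/8)
m(c) = 21*c/8 (m(c) = c + (1/8)*c*13 = c + 13*c/8 = 21*c/8)
(4981 - 37915)/(m(52) - 34214) = (4981 - 37915)/((21/8)*52 - 34214) = -32934/(273/2 - 34214) = -32934/(-68155/2) = -32934*(-2/68155) = 65868/68155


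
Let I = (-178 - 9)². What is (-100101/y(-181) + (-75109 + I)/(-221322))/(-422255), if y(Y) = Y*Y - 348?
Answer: 3475582617/504855818356405 ≈ 6.8843e-6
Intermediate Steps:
I = 34969 (I = (-187)² = 34969)
y(Y) = -348 + Y² (y(Y) = Y² - 348 = -348 + Y²)
(-100101/y(-181) + (-75109 + I)/(-221322))/(-422255) = (-100101/(-348 + (-181)²) + (-75109 + 34969)/(-221322))/(-422255) = (-100101/(-348 + 32761) - 40140*(-1/221322))*(-1/422255) = (-100101/32413 + 6690/36887)*(-1/422255) = -3475582617/1195618331*(-1/422255) = 3475582617/504855818356405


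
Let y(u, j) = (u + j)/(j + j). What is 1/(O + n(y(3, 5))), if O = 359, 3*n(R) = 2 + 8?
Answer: 3/1087 ≈ 0.0027599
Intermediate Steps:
y(u, j) = (j + u)/(2*j) (y(u, j) = (j + u)/((2*j)) = (j + u)*(1/(2*j)) = (j + u)/(2*j))
n(R) = 10/3 (n(R) = (2 + 8)/3 = (⅓)*10 = 10/3)
1/(O + n(y(3, 5))) = 1/(359 + 10/3) = 1/(1087/3) = 3/1087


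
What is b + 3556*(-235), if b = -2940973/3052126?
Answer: -364363222019/436018 ≈ -8.3566e+5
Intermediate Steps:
b = -420139/436018 (b = -2940973*1/3052126 = -420139/436018 ≈ -0.96358)
b + 3556*(-235) = -420139/436018 + 3556*(-235) = -420139/436018 - 835660 = -364363222019/436018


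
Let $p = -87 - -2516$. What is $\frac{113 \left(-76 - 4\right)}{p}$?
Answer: $- \frac{9040}{2429} \approx -3.7217$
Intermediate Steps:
$p = 2429$ ($p = -87 + 2516 = 2429$)
$\frac{113 \left(-76 - 4\right)}{p} = \frac{113 \left(-76 - 4\right)}{2429} = 113 \left(-80\right) \frac{1}{2429} = \left(-9040\right) \frac{1}{2429} = - \frac{9040}{2429}$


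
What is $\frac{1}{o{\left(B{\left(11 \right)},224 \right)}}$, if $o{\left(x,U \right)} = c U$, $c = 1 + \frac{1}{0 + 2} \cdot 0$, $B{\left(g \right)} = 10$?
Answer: $\frac{1}{224} \approx 0.0044643$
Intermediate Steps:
$c = 1$ ($c = 1 + \frac{1}{2} \cdot 0 = 1 + 0 = 1$)
$o{\left(x,U \right)} = U$ ($o{\left(x,U \right)} = 1 U = U$)
$\frac{1}{o{\left(B{\left(11 \right)},224 \right)}} = \frac{1}{224}$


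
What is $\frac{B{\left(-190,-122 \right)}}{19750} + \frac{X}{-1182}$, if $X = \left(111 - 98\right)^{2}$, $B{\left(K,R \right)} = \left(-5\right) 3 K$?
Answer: $\frac{619}{466890} \approx 0.0013258$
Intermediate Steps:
$B{\left(K,R \right)} = - 15 K$
$X = 169$ ($X = 13^{2} = 169$)
$\frac{B{\left(-190,-122 \right)}}{19750} + \frac{X}{-1182} = \frac{\left(-15\right) \left(-190\right)}{19750} + \frac{169}{-1182} = 2850 \cdot \frac{1}{19750} + 169 \left(- \frac{1}{1182}\right) = \frac{57}{395} - \frac{169}{1182} = \frac{619}{466890}$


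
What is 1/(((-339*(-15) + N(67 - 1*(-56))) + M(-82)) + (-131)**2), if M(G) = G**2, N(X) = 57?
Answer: 1/29027 ≈ 3.4451e-5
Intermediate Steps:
1/(((-339*(-15) + N(67 - 1*(-56))) + M(-82)) + (-131)**2) = 1/(((-339*(-15) + 57) + (-82)**2) + (-131)**2) = 1/(((5085 + 57) + 6724) + 17161) = 1/((5142 + 6724) + 17161) = 1/(11866 + 17161) = 1/29027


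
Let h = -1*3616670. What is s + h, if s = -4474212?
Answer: -8090882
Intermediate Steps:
h = -3616670
s + h = -4474212 - 3616670 = -8090882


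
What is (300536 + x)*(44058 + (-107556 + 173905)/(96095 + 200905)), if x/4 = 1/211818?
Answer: 208248941982562026937/15727486500 ≈ 1.3241e+10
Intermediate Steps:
x = 2/105909 (x = 4/211818 = 4*(1/211818) = 2/105909 ≈ 1.8884e-5)
(300536 + x)*(44058 + (-107556 + 173905)/(96095 + 200905)) = (300536 + 2/105909)*(44058 + (-107556 + 173905)/(96095 + 200905)) = 31829467226*(44058 + 66349/297000)/105909 = (31829467226/105909)*(13085292349/297000) = 208248941982562026937/15727486500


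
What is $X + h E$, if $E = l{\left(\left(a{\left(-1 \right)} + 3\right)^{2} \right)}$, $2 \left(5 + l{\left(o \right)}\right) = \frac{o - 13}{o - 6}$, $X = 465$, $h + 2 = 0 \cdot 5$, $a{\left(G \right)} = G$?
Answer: $\frac{941}{2} \approx 470.5$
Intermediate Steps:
$h = -2$ ($h = -2 + 0 \cdot 5 = -2 + 0 = -2$)
$l{\left(o \right)} = -5 + \frac{-13 + o}{2 \left(-6 + o\right)}$ ($l{\left(o \right)} = -5 + \frac{\left(o - 13\right) \frac{1}{o - 6}}{2} = -5 + \frac{\left(-13 + o\right) \frac{1}{-6 + o}}{2} = -5 + \frac{\frac{1}{-6 + o} \left(-13 + o\right)}{2} = -5 + \frac{-13 + o}{2 \left(-6 + o\right)}$)
$E = - \frac{11}{4}$ ($E = \frac{47 - 9 \left(-1 + 3\right)^{2}}{2 \left(-6 + \left(-1 + 3\right)^{2}\right)} = \frac{47 - 9 \cdot 2^{2}}{2 \left(-6 + 2^{2}\right)} = \frac{47 - 36}{2 \left(-6 + 4\right)} = \frac{47 - 36}{2 \left(-2\right)} = \frac{1}{2} \left(- \frac{1}{2}\right) 11 = - \frac{11}{4} \approx -2.75$)
$X + h E = 465 - - \frac{11}{2} = 465 + \frac{11}{2} = \frac{941}{2}$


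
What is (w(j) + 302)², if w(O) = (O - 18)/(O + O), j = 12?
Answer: 1456849/16 ≈ 91053.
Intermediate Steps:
w(O) = (-18 + O)/(2*O) (w(O) = (-18 + O)/((2*O)) = (-18 + O)*(1/(2*O)) = (-18 + O)/(2*O))
(w(j) + 302)² = ((½)*(-18 + 12)/12 + 302)² = ((½)*(1/12)*(-6) + 302)² = (-¼ + 302)² = (1207/4)² = 1456849/16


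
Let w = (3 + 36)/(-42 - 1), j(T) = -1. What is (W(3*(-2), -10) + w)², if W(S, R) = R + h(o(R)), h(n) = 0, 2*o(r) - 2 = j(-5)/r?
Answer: 219961/1849 ≈ 118.96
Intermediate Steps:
o(r) = 1 - 1/(2*r) (o(r) = 1 + (-1/r)/2 = 1 - 1/(2*r))
W(S, R) = R (W(S, R) = R + 0 = R)
w = -39/43 (w = 39/(-43) = 39*(-1/43) = -39/43 ≈ -0.90698)
(W(3*(-2), -10) + w)² = (-10 - 39/43)² = (-469/43)² = 219961/1849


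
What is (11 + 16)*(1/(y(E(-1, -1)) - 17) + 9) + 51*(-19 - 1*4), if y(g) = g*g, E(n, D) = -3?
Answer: -7467/8 ≈ -933.38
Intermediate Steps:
y(g) = g²
(11 + 16)*(1/(y(E(-1, -1)) - 17) + 9) + 51*(-19 - 1*4) = (11 + 16)*(1/((-3)² - 17) + 9) + 51*(-19 - 1*4) = 27*(1/(9 - 17) + 9) + 51*(-19 - 4) = 27*(1/(-8) + 9) + 51*(-23) = 27*(-⅛ + 9) - 1173 = 27*(71/8) - 1173 = 1917/8 - 1173 = -7467/8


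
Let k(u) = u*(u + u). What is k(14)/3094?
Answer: 28/221 ≈ 0.12670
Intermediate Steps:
k(u) = 2*u**2 (k(u) = u*(2*u) = 2*u**2)
k(14)/3094 = (2*14**2)/3094 = (2*196)*(1/3094) = 392*(1/3094) = 28/221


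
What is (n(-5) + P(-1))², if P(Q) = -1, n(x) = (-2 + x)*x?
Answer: 1156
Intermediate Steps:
n(x) = x*(-2 + x)
(n(-5) + P(-1))² = (-5*(-2 - 5) - 1)² = (-5*(-7) - 1)² = (35 - 1)² = 34² = 1156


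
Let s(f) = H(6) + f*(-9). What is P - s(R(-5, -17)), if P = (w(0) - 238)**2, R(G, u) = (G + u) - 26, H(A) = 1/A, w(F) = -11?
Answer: 369413/6 ≈ 61569.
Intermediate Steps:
R(G, u) = -26 + G + u
P = 62001 (P = (-11 - 238)**2 = (-249)**2 = 62001)
s(f) = 1/6 - 9*f (s(f) = 1/6 + f*(-9) = 1/6 - 9*f)
P - s(R(-5, -17)) = 62001 - (1/6 - 9*(-26 - 5 - 17)) = 62001 - (1/6 - 9*(-48)) = 62001 - (1/6 + 432) = 62001 - 1*2593/6 = 62001 - 2593/6 = 369413/6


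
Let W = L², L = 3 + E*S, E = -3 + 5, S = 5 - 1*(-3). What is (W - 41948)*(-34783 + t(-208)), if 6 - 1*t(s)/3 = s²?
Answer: 6843431959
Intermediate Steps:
S = 8 (S = 5 + 3 = 8)
E = 2
t(s) = 18 - 3*s²
L = 19 (L = 3 + 2*8 = 3 + 16 = 19)
W = 361 (W = 19² = 361)
(W - 41948)*(-34783 + t(-208)) = (361 - 41948)*(-34783 + (18 - 3*(-208)²)) = -41587*(-34783 + (18 - 3*43264)) = -41587*(-34783 + (18 - 129792)) = -41587*(-34783 - 129774) = -41587*(-164557) = 6843431959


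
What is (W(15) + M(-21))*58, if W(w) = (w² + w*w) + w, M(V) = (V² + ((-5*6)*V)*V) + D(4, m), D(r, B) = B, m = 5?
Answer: -714502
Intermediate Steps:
M(V) = 5 - 29*V² (M(V) = (V² + ((-5*6)*V)*V) + 5 = (V² + (-30*V)*V) + 5 = (V² - 30*V²) + 5 = -29*V² + 5 = 5 - 29*V²)
W(w) = w + 2*w² (W(w) = (w² + w²) + w = 2*w² + w = w + 2*w²)
(W(15) + M(-21))*58 = (15*(1 + 2*15) + (5 - 29*(-21)²))*58 = (15*(1 + 30) + (5 - 29*441))*58 = (15*31 + (5 - 12789))*58 = (465 - 12784)*58 = -12319*58 = -714502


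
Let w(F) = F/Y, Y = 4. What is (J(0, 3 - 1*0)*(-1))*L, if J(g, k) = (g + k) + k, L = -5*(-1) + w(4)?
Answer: -36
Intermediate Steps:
w(F) = F/4
L = 6 (L = -5*(-1) + (1/4)*4 = 5 + 1 = 6)
J(g, k) = g + 2*k
(J(0, 3 - 1*0)*(-1))*L = ((0 + 2*(3 - 1*0))*(-1))*6 = ((0 + 2*(3 + 0))*(-1))*6 = ((0 + 2*3)*(-1))*6 = ((0 + 6)*(-1))*6 = (6*(-1))*6 = -6*6 = -36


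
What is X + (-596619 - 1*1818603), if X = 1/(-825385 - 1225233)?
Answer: -4952697707197/2050618 ≈ -2.4152e+6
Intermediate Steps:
X = -1/2050618 (X = 1/(-2050618) = -1/2050618 ≈ -4.8766e-7)
X + (-596619 - 1*1818603) = -1/2050618 + (-596619 - 1*1818603) = -1/2050618 + (-596619 - 1818603) = -1/2050618 - 2415222 = -4952697707197/2050618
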